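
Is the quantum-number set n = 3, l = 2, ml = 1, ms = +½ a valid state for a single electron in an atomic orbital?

Yes

n = 3 is a positive integer. l = 2 satisfies 0 ≤ l ≤ n−1 = 2. ml = 1 lies in the range −l … +l (here −2 … 2). ms = +1/2 is one of ±1/2.
All four constraints are satisfied.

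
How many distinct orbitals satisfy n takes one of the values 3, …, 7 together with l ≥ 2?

Count contributing orbitals for each principal shell:
n=3 → 5; n=4 → 12; n=5 → 21; n=6 → 32; n=7 → 45.
Total orbitals: 5 + 12 + 21 + 32 + 45 = 115.

115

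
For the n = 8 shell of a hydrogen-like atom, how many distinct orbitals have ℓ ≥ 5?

Go through ℓ = 0, …, 7 (the values permitted for n = 8).
Contributions: ℓ=5 → 11; ℓ=6 → 13; ℓ=7 → 15.
Total orbitals: 11 + 13 + 15 = 39.

39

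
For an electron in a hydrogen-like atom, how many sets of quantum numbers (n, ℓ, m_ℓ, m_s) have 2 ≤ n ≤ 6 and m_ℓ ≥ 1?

70

For each n in the range, tally the orbitals obeying m_ℓ ≥ 1:
n=2 → 1; n=3 → 3; n=4 → 6; n=5 → 10; n=6 → 15.
Orbitals: 1 + 3 + 6 + 10 + 15 = 35. Including both spin states (m_s = ±1/2) gives 2 × 35 = 70 states.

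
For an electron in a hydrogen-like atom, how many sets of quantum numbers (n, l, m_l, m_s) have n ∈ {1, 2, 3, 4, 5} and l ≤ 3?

92

Per-shell orbital counts meeting the constraint:
n=1 → 1; n=2 → 4; n=3 → 9; n=4 → 16; n=5 → 16.
Orbitals: 1 + 4 + 9 + 16 + 16 = 46. Including both spin states (m_s = ±1/2) gives 2 × 46 = 92 states.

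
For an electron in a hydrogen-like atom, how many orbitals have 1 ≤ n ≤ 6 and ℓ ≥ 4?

Treat each shell separately and count matching orbitals:
n=5 → 9; n=6 → 20.
Total orbitals: 9 + 20 = 29.

29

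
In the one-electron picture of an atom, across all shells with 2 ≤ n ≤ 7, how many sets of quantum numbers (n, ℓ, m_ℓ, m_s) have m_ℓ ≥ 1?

112

Work shell by shell — for each n, count the (ℓ, m_ℓ) pairs that satisfy m_ℓ ≥ 1:
n=2 → 1; n=3 → 3; n=4 → 6; n=5 → 10; n=6 → 15; n=7 → 21.
Orbitals: 1 + 3 + 6 + 10 + 15 + 21 = 56. Including both spin states (m_s = ±1/2) gives 2 × 56 = 112 states.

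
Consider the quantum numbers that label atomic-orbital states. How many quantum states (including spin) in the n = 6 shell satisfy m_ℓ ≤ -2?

20

The (ℓ, m_ℓ) pairs meeting m_ℓ ≤ -2 give: ℓ=2 → 1; ℓ=3 → 2; ℓ=4 → 3; ℓ=5 → 4.
Orbitals: 1 + 2 + 3 + 4 = 10. Each orbital carries two spin states, so 10 × 2 = 20 states.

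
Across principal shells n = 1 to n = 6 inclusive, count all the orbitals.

91

Shell n has n² orbitals: 1²=1 + 2²=4 + 3²=9 + 4²=16 + 5²=25 + 6²=36 = 91 orbitals.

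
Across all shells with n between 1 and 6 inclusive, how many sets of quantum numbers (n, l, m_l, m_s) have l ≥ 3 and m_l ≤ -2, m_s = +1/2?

Count contributing orbitals for each principal shell:
n=4 → 2; n=5 → 5; n=6 → 9.
Orbitals: 2 + 5 + 9 = 16. With m_s fixed to +1/2 there is one state per orbital, so 16 states.

16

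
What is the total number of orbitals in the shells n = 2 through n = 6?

90

Shell n has n² orbitals: 2²=4 + 3²=9 + 4²=16 + 5²=25 + 6²=36 = 90 orbitals.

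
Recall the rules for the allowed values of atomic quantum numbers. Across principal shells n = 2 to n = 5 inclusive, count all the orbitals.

54

Shell n has n² orbitals: 2²=4 + 3²=9 + 4²=16 + 5²=25 = 54 orbitals.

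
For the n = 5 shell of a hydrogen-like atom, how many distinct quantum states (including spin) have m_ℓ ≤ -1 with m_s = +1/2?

10

For n = 5, ℓ ranges over 0 … 4.
Orbitals with m_ℓ ≤ -1, by ℓ: ℓ=1 → 1; ℓ=2 → 2; ℓ=3 → 3; ℓ=4 → 4.
Orbitals: 1 + 2 + 3 + 4 = 10. With m_s fixed to a single value there is one state per orbital, giving 10 states.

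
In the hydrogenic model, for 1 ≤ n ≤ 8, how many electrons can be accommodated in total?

408

Total orbitals = 1² + 2² + 3² + 4² + 5² + 6² + 7² + 8² = 204. Doubling for spin gives 408 electrons.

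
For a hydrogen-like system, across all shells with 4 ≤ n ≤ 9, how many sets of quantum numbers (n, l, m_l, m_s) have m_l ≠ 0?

Per-shell orbital counts meeting the constraint:
n=4 → 12; n=5 → 20; n=6 → 30; n=7 → 42; n=8 → 56; n=9 → 72.
Orbitals: 12 + 20 + 30 + 42 + 56 + 72 = 232. Including both spin states (m_s = ±1/2) gives 2 × 232 = 464 states.

464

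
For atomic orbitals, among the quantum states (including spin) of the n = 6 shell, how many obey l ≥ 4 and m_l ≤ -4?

Go through l = 0, …, 5 (the values permitted for n = 6).
Per l-value: l=4 → 1; l=5 → 2.
Orbitals: 1 + 2 = 3. Each orbital carries two spin states, so 3 × 2 = 6 states.

6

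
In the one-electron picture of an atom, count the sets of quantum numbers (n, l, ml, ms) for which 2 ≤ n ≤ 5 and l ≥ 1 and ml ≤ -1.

Count contributing orbitals for each principal shell:
n=2 → 1; n=3 → 3; n=4 → 6; n=5 → 10.
Orbitals: 1 + 3 + 6 + 10 = 20. Including both spin states (ms = ±1/2) gives 2 × 20 = 40 states.

40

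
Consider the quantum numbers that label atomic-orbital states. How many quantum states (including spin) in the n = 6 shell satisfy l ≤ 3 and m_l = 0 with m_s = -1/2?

4

Go through l = 0, …, 5 (the values permitted for n = 6).
Per l-value: l=0 → 1; l=1 → 1; l=2 → 1; l=3 → 1.
Orbitals: 1 + 1 + 1 + 1 = 4. With m_s fixed to a single value there is one state per orbital, giving 4 states.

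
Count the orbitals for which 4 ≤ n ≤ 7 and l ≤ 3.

64

Go shell by shell, enumerating (l, ml) with l ≤ 3:
n=4 → 16; n=5 → 16; n=6 → 16; n=7 → 16.
Total orbitals: 16 + 16 + 16 + 16 = 64.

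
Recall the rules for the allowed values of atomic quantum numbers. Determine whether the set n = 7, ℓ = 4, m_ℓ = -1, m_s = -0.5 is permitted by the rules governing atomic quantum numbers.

n = 7 is a positive integer. ℓ = 4 satisfies 0 ≤ ℓ ≤ n−1 = 6. m_ℓ = -1 lies in the range −ℓ … +ℓ (here −4 … 4). m_s = -1/2 is one of ±1/2.
All four constraints are satisfied.

Yes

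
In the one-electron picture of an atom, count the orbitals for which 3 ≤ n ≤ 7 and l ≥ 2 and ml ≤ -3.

Work shell by shell — for each n, count the (l, ml) pairs that satisfy l ≥ 2 and ml ≤ -3:
n=4 → 1; n=5 → 3; n=6 → 6; n=7 → 10.
Total orbitals: 1 + 3 + 6 + 10 = 20.

20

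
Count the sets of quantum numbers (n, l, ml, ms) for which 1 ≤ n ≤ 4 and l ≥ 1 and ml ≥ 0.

32

For each n in the range, tally the orbitals obeying l ≥ 1 and ml ≥ 0:
n=2 → 2; n=3 → 5; n=4 → 9.
Orbitals: 2 + 5 + 9 = 16. Including both spin states (ms = ±1/2) gives 2 × 16 = 32 states.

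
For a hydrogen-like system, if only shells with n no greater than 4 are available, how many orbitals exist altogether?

Total orbitals = 1² + 2² + 3² + 4² = 30.

30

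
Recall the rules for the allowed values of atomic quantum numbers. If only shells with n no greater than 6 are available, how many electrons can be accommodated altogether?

182

Total orbitals = 1² + 2² + 3² + 4² + 5² + 6² = 91. Doubling for spin gives 182 electrons.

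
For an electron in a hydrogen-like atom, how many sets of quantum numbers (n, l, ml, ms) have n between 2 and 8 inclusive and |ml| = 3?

60

Work shell by shell — for each n, count the (l, ml) pairs that satisfy |ml| = 3:
n=4 → 2; n=5 → 4; n=6 → 6; n=7 → 8; n=8 → 10.
Orbitals: 2 + 4 + 6 + 8 + 10 = 30. Including both spin states (ms = ±1/2) gives 2 × 30 = 60 states.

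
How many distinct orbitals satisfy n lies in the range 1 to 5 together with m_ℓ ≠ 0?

Work shell by shell — for each n, count the (ℓ, m_ℓ) pairs that satisfy m_ℓ ≠ 0:
n=2 → 2; n=3 → 6; n=4 → 12; n=5 → 20.
Total orbitals: 2 + 6 + 12 + 20 = 40.

40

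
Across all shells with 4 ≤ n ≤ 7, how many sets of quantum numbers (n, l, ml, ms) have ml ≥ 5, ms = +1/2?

Treat each shell separately and count matching orbitals:
n=6 → 1; n=7 → 3.
Orbitals: 1 + 3 = 4. With ms fixed to +1/2 there is one state per orbital, so 4 states.

4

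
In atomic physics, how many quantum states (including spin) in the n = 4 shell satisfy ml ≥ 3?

The (l, ml) pairs meeting ml ≥ 3 give: l=3 → 1.
Orbitals: 1. Each orbital carries two spin states, so 1 × 2 = 2 states.

2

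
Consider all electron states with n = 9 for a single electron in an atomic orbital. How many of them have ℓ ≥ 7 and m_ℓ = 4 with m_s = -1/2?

2

Orbitals with ℓ ≥ 7 and m_ℓ = 4, by ℓ: ℓ=7 → 1; ℓ=8 → 1.
Orbitals: 1 + 1 = 2. With m_s fixed to a single value there is one state per orbital, giving 2 states.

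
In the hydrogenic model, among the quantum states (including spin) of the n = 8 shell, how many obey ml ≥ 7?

2

For n = 8, l ranges over 0 … 7.
Per l-value: l=7 → 1.
Orbitals: 1. Each orbital carries two spin states, so 1 × 2 = 2 states.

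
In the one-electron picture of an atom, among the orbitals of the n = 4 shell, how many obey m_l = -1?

3

Contributions: l=1 → 1; l=2 → 1; l=3 → 1.
Total orbitals: 1 + 1 + 1 = 3.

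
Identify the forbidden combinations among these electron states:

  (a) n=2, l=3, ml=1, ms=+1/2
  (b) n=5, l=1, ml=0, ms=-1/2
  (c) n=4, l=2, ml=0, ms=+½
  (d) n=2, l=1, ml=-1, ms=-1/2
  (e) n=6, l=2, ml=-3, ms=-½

(a) and (e)

(a) has l = 3 ≥ n = 2, violating 0 ≤ l ≤ n−1.
(e) has |ml| = 3 > l = 2, violating −l ≤ ml ≤ l.
The remaining sets (b), (c), (d) satisfy all four rules.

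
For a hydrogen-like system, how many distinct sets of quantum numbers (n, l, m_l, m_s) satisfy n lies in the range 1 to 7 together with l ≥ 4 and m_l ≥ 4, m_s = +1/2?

10

Per-shell orbital counts meeting the constraint:
n=5 → 1; n=6 → 3; n=7 → 6.
Orbitals: 1 + 3 + 6 = 10. With m_s fixed to +1/2 there is one state per orbital, so 10 states.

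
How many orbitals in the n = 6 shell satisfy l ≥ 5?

Go through l = 0, …, 5 (the values permitted for n = 6).
Orbitals with l ≥ 5, by l: l=5 → 11.
Total orbitals: 11.

11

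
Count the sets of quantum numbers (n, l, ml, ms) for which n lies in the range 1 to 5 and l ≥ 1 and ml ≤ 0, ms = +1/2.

30

Work shell by shell — for each n, count the (l, ml) pairs that satisfy l ≥ 1 and ml ≤ 0:
n=2 → 2; n=3 → 5; n=4 → 9; n=5 → 14.
Orbitals: 2 + 5 + 9 + 14 = 30. With ms fixed to +1/2 there is one state per orbital, so 30 states.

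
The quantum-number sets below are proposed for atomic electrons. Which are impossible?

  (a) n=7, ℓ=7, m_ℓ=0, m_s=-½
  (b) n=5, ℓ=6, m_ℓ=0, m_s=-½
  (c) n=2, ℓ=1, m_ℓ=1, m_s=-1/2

(a) has ℓ = 7 ≥ n = 7, violating 0 ≤ ℓ ≤ n−1.
(b) has ℓ = 6 ≥ n = 5, violating 0 ≤ ℓ ≤ n−1.
The remaining set (c) satisfies all four rules.

(a) and (b)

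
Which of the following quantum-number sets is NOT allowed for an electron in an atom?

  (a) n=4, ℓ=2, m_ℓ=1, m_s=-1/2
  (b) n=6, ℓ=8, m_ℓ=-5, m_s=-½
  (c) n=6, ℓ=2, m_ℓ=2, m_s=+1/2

(b)

(b) has ℓ = 8 ≥ n = 6, violating 0 ≤ ℓ ≤ n−1.
The remaining sets (a), (c) satisfy all four rules.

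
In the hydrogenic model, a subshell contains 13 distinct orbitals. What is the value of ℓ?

ℓ = 6 (i)

2ℓ+1 = 13 gives ℓ = 6.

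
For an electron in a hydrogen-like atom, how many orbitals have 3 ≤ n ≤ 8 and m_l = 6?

3

For each n in the range, tally the orbitals obeying m_l = 6:
n=7 → 1; n=8 → 2.
Total orbitals: 1 + 2 = 3.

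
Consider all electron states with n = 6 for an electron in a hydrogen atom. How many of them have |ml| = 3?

Go through l = 0, …, 5 (the values permitted for n = 6).
Orbitals with |ml| = 3, by l: l=3 → 2; l=4 → 2; l=5 → 2.
Orbitals: 2 + 2 + 2 = 6. Each orbital carries two spin states, so 6 × 2 = 12 states.

12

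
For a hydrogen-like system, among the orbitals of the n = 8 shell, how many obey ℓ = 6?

Orbitals with ℓ = 6, by ℓ: ℓ=6 → 13.
Total orbitals: 13.

13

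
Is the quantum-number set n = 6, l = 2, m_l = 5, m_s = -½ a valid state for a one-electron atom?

The magnetic quantum number must satisfy −l ≤ m_l ≤ l. With l = 2, m_l can only be -2, -1, 0, 1, 2, so m_l = 5 is forbidden.

Not allowed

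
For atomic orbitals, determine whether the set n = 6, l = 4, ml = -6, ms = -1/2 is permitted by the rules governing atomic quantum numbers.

No

The magnetic quantum number must satisfy −l ≤ ml ≤ l. With l = 4, ml can only be -4, -3, -2, -1, 0, 1, 2, 3, 4, so ml = -6 is forbidden.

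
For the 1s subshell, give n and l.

The leading integer gives n = 1; the letter 's' means l = 0.

n = 1, l = 0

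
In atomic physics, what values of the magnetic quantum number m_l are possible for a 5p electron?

The 5p subshell has l = 1, and m_l takes every integer from −l to +l. With l = 1 that gives the 3 values -1, 0, 1.

-1, 0, 1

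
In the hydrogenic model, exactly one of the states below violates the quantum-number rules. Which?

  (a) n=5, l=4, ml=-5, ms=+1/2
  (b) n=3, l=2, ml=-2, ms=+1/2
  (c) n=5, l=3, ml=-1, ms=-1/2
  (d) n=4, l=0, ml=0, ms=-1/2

(a)

(a) has |ml| = 5 > l = 4, violating −l ≤ ml ≤ l.
The remaining sets (b), (c), (d) satisfy all four rules.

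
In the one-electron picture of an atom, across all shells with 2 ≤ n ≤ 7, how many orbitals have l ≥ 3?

Count contributing orbitals for each principal shell:
n=4 → 7; n=5 → 16; n=6 → 27; n=7 → 40.
Total orbitals: 7 + 16 + 27 + 40 = 90.

90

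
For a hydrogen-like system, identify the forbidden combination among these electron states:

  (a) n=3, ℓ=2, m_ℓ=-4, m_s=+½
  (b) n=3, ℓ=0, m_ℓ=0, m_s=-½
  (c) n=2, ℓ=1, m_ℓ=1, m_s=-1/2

(a) has |m_ℓ| = 4 > ℓ = 2, violating −ℓ ≤ m_ℓ ≤ ℓ.
The remaining sets (b), (c) satisfy all four rules.

(a)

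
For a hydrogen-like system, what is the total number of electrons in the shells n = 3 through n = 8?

Shell n has n² orbitals: 3²=9 + 4²=16 + 5²=25 + 6²=36 + 7²=49 + 8²=64 = 199 orbitals.
Two spin states per orbital: 2 × 199 = 398 electrons.

398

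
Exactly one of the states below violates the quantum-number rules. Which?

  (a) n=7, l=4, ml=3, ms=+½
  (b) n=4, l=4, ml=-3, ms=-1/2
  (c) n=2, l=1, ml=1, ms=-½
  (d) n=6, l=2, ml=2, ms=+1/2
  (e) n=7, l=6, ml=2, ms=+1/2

(b) has l = 4 ≥ n = 4, violating 0 ≤ l ≤ n−1.
The remaining sets (a), (c), (d), (e) satisfy all four rules.

(b)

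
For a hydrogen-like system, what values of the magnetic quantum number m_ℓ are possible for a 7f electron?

-3, -2, -1, 0, 1, 2, 3

The 7f subshell has ℓ = 3, and m_ℓ takes every integer from −ℓ to +ℓ. With ℓ = 3 that gives the 7 values -3, -2, -1, 0, 1, 2, 3.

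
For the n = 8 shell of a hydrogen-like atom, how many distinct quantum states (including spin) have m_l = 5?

Go through l = 0, …, 7 (the values permitted for n = 8).
Per l-value: l=5 → 1; l=6 → 1; l=7 → 1.
Orbitals: 1 + 1 + 1 = 3. Each orbital carries two spin states, so 3 × 2 = 6 states.

6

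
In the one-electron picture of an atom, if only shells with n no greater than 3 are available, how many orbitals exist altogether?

14

Total orbitals = 1² + 2² + 3² = 14.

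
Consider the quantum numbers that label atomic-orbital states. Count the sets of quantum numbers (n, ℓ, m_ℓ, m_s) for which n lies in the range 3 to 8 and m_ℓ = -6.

6

Go shell by shell, enumerating (ℓ, m_ℓ) with m_ℓ = -6:
n=7 → 1; n=8 → 2.
Orbitals: 1 + 2 = 3. Including both spin states (m_s = ±1/2) gives 2 × 3 = 6 states.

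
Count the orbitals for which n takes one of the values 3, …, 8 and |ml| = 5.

12

Go shell by shell, enumerating (l, ml) with |ml| = 5:
n=6 → 2; n=7 → 4; n=8 → 6.
Total orbitals: 2 + 4 + 6 = 12.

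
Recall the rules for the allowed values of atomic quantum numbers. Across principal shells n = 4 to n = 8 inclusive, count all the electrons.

Shell n has n² orbitals: 4²=16 + 5²=25 + 6²=36 + 7²=49 + 8²=64 = 190 orbitals.
Two spin states per orbital: 2 × 190 = 380 electrons.

380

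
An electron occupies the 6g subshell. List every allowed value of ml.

The 6g subshell has l = 4, and ml takes every integer from −l to +l. With l = 4 that gives the 9 values -4, -3, -2, -1, 0, 1, 2, 3, 4.

-4, -3, -2, -1, 0, 1, 2, 3, 4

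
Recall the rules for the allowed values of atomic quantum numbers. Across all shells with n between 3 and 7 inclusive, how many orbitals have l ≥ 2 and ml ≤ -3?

20

Per-shell orbital counts meeting the constraint:
n=4 → 1; n=5 → 3; n=6 → 6; n=7 → 10.
Total orbitals: 1 + 3 + 6 + 10 = 20.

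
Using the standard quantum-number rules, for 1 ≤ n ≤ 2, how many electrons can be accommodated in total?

Total orbitals = 1² + 2² = 5. Doubling for spin gives 10 electrons.

10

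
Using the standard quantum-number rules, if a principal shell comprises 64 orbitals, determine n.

n² = 64 ⇒ n = 8.

n = 8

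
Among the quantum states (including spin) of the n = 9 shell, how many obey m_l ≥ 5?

20

The n = 9 shell has l = 0 through 8; check each.
The (l, m_l) pairs meeting m_l ≥ 5 give: l=5 → 1; l=6 → 2; l=7 → 3; l=8 → 4.
Orbitals: 1 + 2 + 3 + 4 = 10. Each orbital carries two spin states, so 10 × 2 = 20 states.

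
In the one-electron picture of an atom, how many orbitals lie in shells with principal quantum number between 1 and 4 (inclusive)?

Shell n has n² orbitals: 1²=1 + 2²=4 + 3²=9 + 4²=16 = 30 orbitals.

30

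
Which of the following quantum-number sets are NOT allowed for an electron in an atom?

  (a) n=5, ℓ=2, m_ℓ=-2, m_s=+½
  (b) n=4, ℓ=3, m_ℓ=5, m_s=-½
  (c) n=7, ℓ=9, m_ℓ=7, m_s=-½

(b) and (c)

(b) has |m_ℓ| = 5 > ℓ = 3, violating −ℓ ≤ m_ℓ ≤ ℓ.
(c) has ℓ = 9 ≥ n = 7, violating 0 ≤ ℓ ≤ n−1.
The remaining set (a) satisfies all four rules.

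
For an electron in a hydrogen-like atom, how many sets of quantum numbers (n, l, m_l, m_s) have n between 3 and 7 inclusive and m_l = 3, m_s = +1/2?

Count contributing orbitals for each principal shell:
n=4 → 1; n=5 → 2; n=6 → 3; n=7 → 4.
Orbitals: 1 + 2 + 3 + 4 = 10. With m_s fixed to +1/2 there is one state per orbital, so 10 states.

10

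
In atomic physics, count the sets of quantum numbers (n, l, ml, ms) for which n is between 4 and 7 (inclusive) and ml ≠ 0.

208

Work shell by shell — for each n, count the (l, ml) pairs that satisfy ml ≠ 0:
n=4 → 12; n=5 → 20; n=6 → 30; n=7 → 42.
Orbitals: 12 + 20 + 30 + 42 = 104. Including both spin states (ms = ±1/2) gives 2 × 104 = 208 states.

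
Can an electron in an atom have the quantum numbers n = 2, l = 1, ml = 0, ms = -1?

The spin quantum number for an electron can only be ms = +1/2 or −1/2; ms = -1 is not one of those.

Invalid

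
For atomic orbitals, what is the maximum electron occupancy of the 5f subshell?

14

A subshell with l = 3 has 2l+1 = 7 orbitals, each holding 2 electrons (spin ±1/2), so 7 × 2 = 14.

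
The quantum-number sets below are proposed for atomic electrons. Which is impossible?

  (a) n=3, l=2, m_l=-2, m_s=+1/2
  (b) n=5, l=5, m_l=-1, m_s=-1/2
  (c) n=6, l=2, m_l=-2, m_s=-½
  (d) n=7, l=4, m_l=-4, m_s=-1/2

(b) has l = 5 ≥ n = 5, violating 0 ≤ l ≤ n−1.
The remaining sets (a), (c), (d) satisfy all four rules.

(b)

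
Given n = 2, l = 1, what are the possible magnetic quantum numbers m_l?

m_l takes every integer from −l to +l. With l = 1 that gives the 3 values -1, 0, 1.

-1, 0, 1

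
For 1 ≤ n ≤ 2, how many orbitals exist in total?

Total orbitals = 1² + 2² = 5.

5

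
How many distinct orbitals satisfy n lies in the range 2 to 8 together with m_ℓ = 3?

Per-shell orbital counts meeting the constraint:
n=4 → 1; n=5 → 2; n=6 → 3; n=7 → 4; n=8 → 5.
Total orbitals: 1 + 2 + 3 + 4 + 5 = 15.

15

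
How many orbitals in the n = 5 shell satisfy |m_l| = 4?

2

For n = 5, l ranges over 0 … 4.
The (l, m_l) pairs meeting |m_l| = 4 give: l=4 → 2.
Total orbitals: 2.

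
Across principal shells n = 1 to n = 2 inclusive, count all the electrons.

10

Shell n has n² orbitals: 1²=1 + 2²=4 = 5 orbitals.
Two spin states per orbital: 2 × 5 = 10 electrons.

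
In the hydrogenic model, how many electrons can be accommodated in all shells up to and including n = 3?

Total orbitals = 1² + 2² + 3² = 14. Doubling for spin gives 28 electrons.

28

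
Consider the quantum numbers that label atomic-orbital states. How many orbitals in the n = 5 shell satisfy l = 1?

3

With n = 5 the allowed l are 0, 1, …, 4.
Per l-value: l=1 → 3.
Total orbitals: 3.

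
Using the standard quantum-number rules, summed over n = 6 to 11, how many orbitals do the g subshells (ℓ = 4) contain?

54

A g subshell (ℓ = 4) exists for every n ≥ 5, so shells n = 6, 7, 8, 9, 10, 11 each contribute one — 6 subshells.
Since each g subshell has 2·4+1 = 9 orbitals, the total is 6 × 9 = 54.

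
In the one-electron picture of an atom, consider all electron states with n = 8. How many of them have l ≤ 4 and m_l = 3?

4

The (l, m_l) pairs meeting l ≤ 4 and m_l = 3 give: l=3 → 1; l=4 → 1.
Orbitals: 1 + 1 = 2. Each orbital carries two spin states, so 2 × 2 = 4 states.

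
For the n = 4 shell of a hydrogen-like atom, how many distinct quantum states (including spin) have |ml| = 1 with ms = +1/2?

6

With n = 4 the allowed l are 0, 1, …, 3.
Orbitals with |ml| = 1, by l: l=1 → 2; l=2 → 2; l=3 → 2.
Orbitals: 2 + 2 + 2 = 6. With ms fixed to a single value there is one state per orbital, giving 6 states.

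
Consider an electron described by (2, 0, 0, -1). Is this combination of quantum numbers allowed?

The spin quantum number for an electron can only be m_s = +1/2 or −1/2; m_s = -1 is not one of those.

Not allowed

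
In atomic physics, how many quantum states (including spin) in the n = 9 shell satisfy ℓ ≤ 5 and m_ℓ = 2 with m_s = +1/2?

Contributions: ℓ=2 → 1; ℓ=3 → 1; ℓ=4 → 1; ℓ=5 → 1.
Orbitals: 1 + 1 + 1 + 1 = 4. With m_s fixed to a single value there is one state per orbital, giving 4 states.

4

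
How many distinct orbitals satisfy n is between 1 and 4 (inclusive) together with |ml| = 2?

6

Per-shell orbital counts meeting the constraint:
n=3 → 2; n=4 → 4.
Total orbitals: 2 + 4 = 6.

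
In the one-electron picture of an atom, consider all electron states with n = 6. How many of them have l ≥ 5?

For n = 6, l ranges over 0 … 5.
Orbitals with l ≥ 5, by l: l=5 → 11.
Orbitals: 11. Each orbital carries two spin states, so 11 × 2 = 22 states.

22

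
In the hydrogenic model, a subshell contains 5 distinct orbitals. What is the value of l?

l = 2 (d)

2l+1 = 5 gives l = 2.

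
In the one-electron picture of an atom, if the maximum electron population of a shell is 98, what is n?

2n² = 98 ⇒ n² = 49 ⇒ n = 7.

n = 7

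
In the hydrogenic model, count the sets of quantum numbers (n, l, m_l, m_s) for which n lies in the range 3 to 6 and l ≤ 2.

Work shell by shell — for each n, count the (l, m_l) pairs that satisfy l ≤ 2:
n=3 → 9; n=4 → 9; n=5 → 9; n=6 → 9.
Orbitals: 9 + 9 + 9 + 9 = 36. Including both spin states (m_s = ±1/2) gives 2 × 36 = 72 states.

72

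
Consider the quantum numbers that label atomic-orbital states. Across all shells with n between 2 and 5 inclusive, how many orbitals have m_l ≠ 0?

40

Go shell by shell, enumerating (l, m_l) with m_l ≠ 0:
n=2 → 2; n=3 → 6; n=4 → 12; n=5 → 20.
Total orbitals: 2 + 6 + 12 + 20 = 40.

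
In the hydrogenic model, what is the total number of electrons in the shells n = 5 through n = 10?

710

Shell n has n² orbitals: 5²=25 + 6²=36 + 7²=49 + 8²=64 + 9²=81 + 10²=100 = 355 orbitals.
Two spin states per orbital: 2 × 355 = 710 electrons.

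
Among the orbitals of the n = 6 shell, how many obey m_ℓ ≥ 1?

The n = 6 shell has ℓ = 0 through 5; check each.
Per ℓ-value: ℓ=1 → 1; ℓ=2 → 2; ℓ=3 → 3; ℓ=4 → 4; ℓ=5 → 5.
Total orbitals: 1 + 2 + 3 + 4 + 5 = 15.

15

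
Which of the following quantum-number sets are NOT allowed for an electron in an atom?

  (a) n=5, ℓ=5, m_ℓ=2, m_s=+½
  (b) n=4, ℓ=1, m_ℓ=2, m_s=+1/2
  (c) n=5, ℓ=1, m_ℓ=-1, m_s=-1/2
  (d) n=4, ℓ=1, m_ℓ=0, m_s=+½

(a) has ℓ = 5 ≥ n = 5, violating 0 ≤ ℓ ≤ n−1.
(b) has |m_ℓ| = 2 > ℓ = 1, violating −ℓ ≤ m_ℓ ≤ ℓ.
The remaining sets (c), (d) satisfy all four rules.

(a) and (b)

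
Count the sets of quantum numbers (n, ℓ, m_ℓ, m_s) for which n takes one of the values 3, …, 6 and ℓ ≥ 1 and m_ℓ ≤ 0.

Work shell by shell — for each n, count the (ℓ, m_ℓ) pairs that satisfy ℓ ≥ 1 and m_ℓ ≤ 0:
n=3 → 5; n=4 → 9; n=5 → 14; n=6 → 20.
Orbitals: 5 + 9 + 14 + 20 = 48. Including both spin states (m_s = ±1/2) gives 2 × 48 = 96 states.

96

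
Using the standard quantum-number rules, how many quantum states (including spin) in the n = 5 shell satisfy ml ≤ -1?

20

For n = 5, l ranges over 0 … 4.
Contributions: l=1 → 1; l=2 → 2; l=3 → 3; l=4 → 4.
Orbitals: 1 + 2 + 3 + 4 = 10. Each orbital carries two spin states, so 10 × 2 = 20 states.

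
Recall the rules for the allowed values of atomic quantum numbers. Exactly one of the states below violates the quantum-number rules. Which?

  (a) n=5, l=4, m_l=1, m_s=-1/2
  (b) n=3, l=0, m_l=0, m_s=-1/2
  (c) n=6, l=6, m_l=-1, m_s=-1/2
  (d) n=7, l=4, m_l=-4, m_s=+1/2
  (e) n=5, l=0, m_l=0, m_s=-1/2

(c)

(c) has l = 6 ≥ n = 6, violating 0 ≤ l ≤ n−1.
The remaining sets (a), (b), (d), (e) satisfy all four rules.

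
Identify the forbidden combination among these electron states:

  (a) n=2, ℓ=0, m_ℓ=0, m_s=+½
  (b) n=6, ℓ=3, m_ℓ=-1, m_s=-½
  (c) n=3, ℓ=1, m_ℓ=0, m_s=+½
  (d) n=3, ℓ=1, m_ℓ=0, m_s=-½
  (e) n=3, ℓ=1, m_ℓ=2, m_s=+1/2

(e) has |m_ℓ| = 2 > ℓ = 1, violating −ℓ ≤ m_ℓ ≤ ℓ.
The remaining sets (a), (b), (c), (d) satisfy all four rules.

(e)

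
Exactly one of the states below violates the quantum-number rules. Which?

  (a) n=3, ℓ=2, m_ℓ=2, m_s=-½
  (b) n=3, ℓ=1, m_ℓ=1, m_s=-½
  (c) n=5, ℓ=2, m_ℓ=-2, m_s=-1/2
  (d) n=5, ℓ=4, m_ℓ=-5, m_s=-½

(d)

(d) has |m_ℓ| = 5 > ℓ = 4, violating −ℓ ≤ m_ℓ ≤ ℓ.
The remaining sets (a), (b), (c) satisfy all four rules.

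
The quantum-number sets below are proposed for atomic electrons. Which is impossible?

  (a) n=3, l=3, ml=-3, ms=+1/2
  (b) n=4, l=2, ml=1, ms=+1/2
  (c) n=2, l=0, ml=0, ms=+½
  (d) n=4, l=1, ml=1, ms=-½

(a) has l = 3 ≥ n = 3, violating 0 ≤ l ≤ n−1.
The remaining sets (b), (c), (d) satisfy all four rules.

(a)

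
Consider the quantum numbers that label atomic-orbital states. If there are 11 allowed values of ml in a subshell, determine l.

l = 5

ml ranges over 2l+1 integers, so 2l+1 = 11 ⇒ l = 5.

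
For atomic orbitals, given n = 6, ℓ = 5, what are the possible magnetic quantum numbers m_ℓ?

-5, -4, -3, -2, -1, 0, 1, 2, 3, 4, 5

m_ℓ takes every integer from −ℓ to +ℓ. With ℓ = 5 that gives the 11 values -5, -4, -3, -2, -1, 0, 1, 2, 3, 4, 5.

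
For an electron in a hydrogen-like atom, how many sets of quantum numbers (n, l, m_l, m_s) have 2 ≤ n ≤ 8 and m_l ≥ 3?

70

Go shell by shell, enumerating (l, m_l) with m_l ≥ 3:
n=4 → 1; n=5 → 3; n=6 → 6; n=7 → 10; n=8 → 15.
Orbitals: 1 + 3 + 6 + 10 + 15 = 35. Including both spin states (m_s = ±1/2) gives 2 × 35 = 70 states.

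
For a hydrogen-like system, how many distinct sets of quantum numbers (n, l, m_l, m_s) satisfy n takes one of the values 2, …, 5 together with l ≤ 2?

Treat each shell separately and count matching orbitals:
n=2 → 4; n=3 → 9; n=4 → 9; n=5 → 9.
Orbitals: 4 + 9 + 9 + 9 = 31. Including both spin states (m_s = ±1/2) gives 2 × 31 = 62 states.

62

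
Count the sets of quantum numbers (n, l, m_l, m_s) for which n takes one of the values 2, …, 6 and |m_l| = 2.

Treat each shell separately and count matching orbitals:
n=3 → 2; n=4 → 4; n=5 → 6; n=6 → 8.
Orbitals: 2 + 4 + 6 + 8 = 20. Including both spin states (m_s = ±1/2) gives 2 × 20 = 40 states.

40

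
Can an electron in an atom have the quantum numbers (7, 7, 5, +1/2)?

Invalid

The orbital quantum number must satisfy 0 ≤ ℓ ≤ n−1. With n = 7 the allowed ℓ values are 0, 1, 2, 3, 4, 5, 6, so ℓ = 7 is out of range.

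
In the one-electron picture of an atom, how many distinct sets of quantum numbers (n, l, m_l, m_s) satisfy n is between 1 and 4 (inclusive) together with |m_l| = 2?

Work shell by shell — for each n, count the (l, m_l) pairs that satisfy |m_l| = 2:
n=3 → 2; n=4 → 4.
Orbitals: 2 + 4 = 6. Including both spin states (m_s = ±1/2) gives 2 × 6 = 12 states.

12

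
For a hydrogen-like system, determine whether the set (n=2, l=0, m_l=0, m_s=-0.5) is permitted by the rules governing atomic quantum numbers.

Yes

n = 2 is a positive integer. l = 0 satisfies 0 ≤ l ≤ n−1 = 1. m_l = 0 lies in the range −l … +l (here 0). m_s = -1/2 is one of ±1/2.
All four constraints are satisfied.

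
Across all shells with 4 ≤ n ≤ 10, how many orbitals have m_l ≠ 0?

Go shell by shell, enumerating (l, m_l) with m_l ≠ 0:
n=4 → 12; n=5 → 20; n=6 → 30; n=7 → 42; n=8 → 56; n=9 → 72; n=10 → 90.
Total orbitals: 12 + 20 + 30 + 42 + 56 + 72 + 90 = 322.

322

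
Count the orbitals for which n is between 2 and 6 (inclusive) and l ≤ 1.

20

Per-shell orbital counts meeting the constraint:
n=2 → 4; n=3 → 4; n=4 → 4; n=5 → 4; n=6 → 4.
Total orbitals: 4 + 4 + 4 + 4 + 4 = 20.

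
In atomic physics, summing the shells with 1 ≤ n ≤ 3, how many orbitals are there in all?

Shell n has n² orbitals: 1²=1 + 2²=4 + 3²=9 = 14 orbitals.

14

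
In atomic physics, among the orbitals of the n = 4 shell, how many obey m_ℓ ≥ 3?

1

With n = 4 the allowed ℓ are 0, 1, …, 3.
Contributions: ℓ=3 → 1.
Total orbitals: 1.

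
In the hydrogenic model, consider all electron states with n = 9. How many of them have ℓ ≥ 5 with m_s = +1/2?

With n = 9 the allowed ℓ are 0, 1, …, 8.
Per ℓ-value: ℓ=5 → 11; ℓ=6 → 13; ℓ=7 → 15; ℓ=8 → 17.
Orbitals: 11 + 13 + 15 + 17 = 56. With m_s fixed to a single value there is one state per orbital, giving 56 states.

56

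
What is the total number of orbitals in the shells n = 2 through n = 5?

Shell n has n² orbitals: 2²=4 + 3²=9 + 4²=16 + 5²=25 = 54 orbitals.

54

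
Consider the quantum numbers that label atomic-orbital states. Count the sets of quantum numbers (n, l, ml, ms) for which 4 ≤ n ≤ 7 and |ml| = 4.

For each n in the range, tally the orbitals obeying |ml| = 4:
n=5 → 2; n=6 → 4; n=7 → 6.
Orbitals: 2 + 4 + 6 = 12. Including both spin states (ms = ±1/2) gives 2 × 12 = 24 states.

24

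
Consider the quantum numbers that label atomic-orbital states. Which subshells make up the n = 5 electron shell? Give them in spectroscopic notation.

5s, 5p, 5d, 5f, 5g

For n = 5, l runs from 0 to 4. In spectroscopic notation l = 0,1,2,… ↔ s,p,d,f,g,h,i, so the subshells are 5s, 5p, 5d, 5f, 5g.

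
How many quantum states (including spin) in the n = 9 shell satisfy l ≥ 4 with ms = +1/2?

65

With n = 9 the allowed l are 0, 1, …, 8.
The (l, ml) pairs meeting l ≥ 4 give: l=4 → 9; l=5 → 11; l=6 → 13; l=7 → 15; l=8 → 17.
Orbitals: 9 + 11 + 13 + 15 + 17 = 65. With ms fixed to a single value there is one state per orbital, giving 65 states.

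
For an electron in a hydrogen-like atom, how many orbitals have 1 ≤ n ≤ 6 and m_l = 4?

3

For each n in the range, tally the orbitals obeying m_l = 4:
n=5 → 1; n=6 → 2.
Total orbitals: 1 + 2 = 3.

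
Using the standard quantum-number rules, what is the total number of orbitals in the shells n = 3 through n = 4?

Shell n has n² orbitals: 3²=9 + 4²=16 = 25 orbitals.

25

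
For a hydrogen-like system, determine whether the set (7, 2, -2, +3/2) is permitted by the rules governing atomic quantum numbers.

The spin quantum number for an electron can only be m_s = +1/2 or −1/2; m_s = +3/2 is not one of those.

Not allowed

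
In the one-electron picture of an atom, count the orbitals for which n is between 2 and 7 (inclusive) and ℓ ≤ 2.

49

Count contributing orbitals for each principal shell:
n=2 → 4; n=3 → 9; n=4 → 9; n=5 → 9; n=6 → 9; n=7 → 9.
Total orbitals: 4 + 9 + 9 + 9 + 9 + 9 = 49.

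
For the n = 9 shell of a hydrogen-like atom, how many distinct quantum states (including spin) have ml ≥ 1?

With n = 9 the allowed l are 0, 1, …, 8.
The (l, ml) pairs meeting ml ≥ 1 give: l=1 → 1; l=2 → 2; l=3 → 3; l=4 → 4; l=5 → 5; l=6 → 6; l=7 → 7; l=8 → 8.
Orbitals: 1 + 2 + 3 + 4 + 5 + 6 + 7 + 8 = 36. Each orbital carries two spin states, so 36 × 2 = 72 states.

72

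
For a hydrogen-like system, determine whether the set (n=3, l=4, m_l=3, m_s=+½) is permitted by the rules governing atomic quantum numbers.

No

The orbital quantum number must satisfy 0 ≤ l ≤ n−1. With n = 3 the allowed l values are 0, 1, 2, so l = 4 is out of range.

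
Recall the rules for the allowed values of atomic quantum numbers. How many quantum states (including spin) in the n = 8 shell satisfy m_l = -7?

2

The n = 8 shell has l = 0 through 7; check each.
Per l-value: l=7 → 1.
Orbitals: 1. Each orbital carries two spin states, so 1 × 2 = 2 states.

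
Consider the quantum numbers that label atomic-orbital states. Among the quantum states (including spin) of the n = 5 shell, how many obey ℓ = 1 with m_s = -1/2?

Contributions: ℓ=1 → 3.
Orbitals: 3. With m_s fixed to a single value there is one state per orbital, giving 3 states.

3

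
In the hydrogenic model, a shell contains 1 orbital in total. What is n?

n² = 1 ⇒ n = 1.

n = 1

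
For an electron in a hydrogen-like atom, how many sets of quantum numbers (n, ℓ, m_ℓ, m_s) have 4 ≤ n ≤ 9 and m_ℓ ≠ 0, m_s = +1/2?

Go shell by shell, enumerating (ℓ, m_ℓ) with m_ℓ ≠ 0:
n=4 → 12; n=5 → 20; n=6 → 30; n=7 → 42; n=8 → 56; n=9 → 72.
Orbitals: 12 + 20 + 30 + 42 + 56 + 72 = 232. With m_s fixed to +1/2 there is one state per orbital, so 232 states.

232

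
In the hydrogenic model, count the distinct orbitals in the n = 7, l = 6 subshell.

A subshell has 2l+1 orbitals; with l = 6, that's 13.

13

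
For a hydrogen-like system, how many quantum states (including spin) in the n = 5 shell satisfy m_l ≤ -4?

Go through l = 0, …, 4 (the values permitted for n = 5).
Contributions: l=4 → 1.
Orbitals: 1. Each orbital carries two spin states, so 1 × 2 = 2 states.

2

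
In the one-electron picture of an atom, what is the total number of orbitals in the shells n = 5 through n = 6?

Shell n has n² orbitals: 5²=25 + 6²=36 = 61 orbitals.

61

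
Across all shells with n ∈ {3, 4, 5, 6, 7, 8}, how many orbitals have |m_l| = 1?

54

Per-shell orbital counts meeting the constraint:
n=3 → 4; n=4 → 6; n=5 → 8; n=6 → 10; n=7 → 12; n=8 → 14.
Total orbitals: 4 + 6 + 8 + 10 + 12 + 14 = 54.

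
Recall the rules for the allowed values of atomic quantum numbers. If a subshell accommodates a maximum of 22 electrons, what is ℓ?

2(2ℓ+1) = 22 ⇒ 2ℓ+1 = 11 ⇒ ℓ = 5.

ℓ = 5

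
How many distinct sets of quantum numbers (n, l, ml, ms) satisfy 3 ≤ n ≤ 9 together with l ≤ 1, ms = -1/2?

28

Work shell by shell — for each n, count the (l, ml) pairs that satisfy l ≤ 1:
n=3 → 4; n=4 → 4; n=5 → 4; n=6 → 4; n=7 → 4; n=8 → 4; n=9 → 4.
Orbitals: 4 + 4 + 4 + 4 + 4 + 4 + 4 = 28. With ms fixed to -1/2 there is one state per orbital, so 28 states.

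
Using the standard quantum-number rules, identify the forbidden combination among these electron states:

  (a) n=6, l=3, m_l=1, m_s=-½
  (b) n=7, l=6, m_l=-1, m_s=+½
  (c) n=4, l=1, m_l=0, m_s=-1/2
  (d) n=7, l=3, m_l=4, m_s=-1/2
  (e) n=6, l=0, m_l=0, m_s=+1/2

(d) has |m_l| = 4 > l = 3, violating −l ≤ m_l ≤ l.
The remaining sets (a), (b), (c), (e) satisfy all four rules.

(d)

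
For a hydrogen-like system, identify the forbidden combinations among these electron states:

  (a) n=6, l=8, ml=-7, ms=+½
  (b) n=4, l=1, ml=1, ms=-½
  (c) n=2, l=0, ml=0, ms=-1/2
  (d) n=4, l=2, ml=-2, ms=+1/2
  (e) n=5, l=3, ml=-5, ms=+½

(a) and (e)

(a) has l = 8 ≥ n = 6, violating 0 ≤ l ≤ n−1.
(e) has |ml| = 5 > l = 3, violating −l ≤ ml ≤ l.
The remaining sets (b), (c), (d) satisfy all four rules.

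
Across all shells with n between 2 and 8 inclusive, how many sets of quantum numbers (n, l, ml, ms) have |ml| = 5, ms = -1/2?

For each n in the range, tally the orbitals obeying |ml| = 5:
n=6 → 2; n=7 → 4; n=8 → 6.
Orbitals: 2 + 4 + 6 = 12. With ms fixed to -1/2 there is one state per orbital, so 12 states.

12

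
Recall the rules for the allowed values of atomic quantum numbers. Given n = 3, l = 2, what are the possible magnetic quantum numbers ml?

ml takes every integer from −l to +l. With l = 2 that gives the 5 values -2, -1, 0, 1, 2.

-2, -1, 0, 1, 2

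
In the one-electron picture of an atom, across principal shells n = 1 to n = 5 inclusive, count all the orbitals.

Shell n has n² orbitals: 1²=1 + 2²=4 + 3²=9 + 4²=16 + 5²=25 = 55 orbitals.

55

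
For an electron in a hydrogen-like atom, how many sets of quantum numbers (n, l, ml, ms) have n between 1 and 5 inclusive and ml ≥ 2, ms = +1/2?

10

Work shell by shell — for each n, count the (l, ml) pairs that satisfy ml ≥ 2:
n=3 → 1; n=4 → 3; n=5 → 6.
Orbitals: 1 + 3 + 6 = 10. With ms fixed to +1/2 there is one state per orbital, so 10 states.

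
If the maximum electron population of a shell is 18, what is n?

2n² = 18 ⇒ n² = 9 ⇒ n = 3.

n = 3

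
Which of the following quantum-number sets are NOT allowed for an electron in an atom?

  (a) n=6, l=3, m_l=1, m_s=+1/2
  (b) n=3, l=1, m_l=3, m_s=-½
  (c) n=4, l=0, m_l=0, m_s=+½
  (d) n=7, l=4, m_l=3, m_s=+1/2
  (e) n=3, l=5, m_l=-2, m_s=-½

(b) and (e)

(b) has |m_l| = 3 > l = 1, violating −l ≤ m_l ≤ l.
(e) has l = 5 ≥ n = 3, violating 0 ≤ l ≤ n−1.
The remaining sets (a), (c), (d) satisfy all four rules.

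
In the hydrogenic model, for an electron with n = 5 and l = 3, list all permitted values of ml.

-3, -2, -1, 0, 1, 2, 3

ml takes every integer from −l to +l. With l = 3 that gives the 7 values -3, -2, -1, 0, 1, 2, 3.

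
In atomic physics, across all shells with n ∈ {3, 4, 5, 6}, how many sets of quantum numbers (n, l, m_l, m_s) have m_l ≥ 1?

68

For each n in the range, tally the orbitals obeying m_l ≥ 1:
n=3 → 3; n=4 → 6; n=5 → 10; n=6 → 15.
Orbitals: 3 + 6 + 10 + 15 = 34. Including both spin states (m_s = ±1/2) gives 2 × 34 = 68 states.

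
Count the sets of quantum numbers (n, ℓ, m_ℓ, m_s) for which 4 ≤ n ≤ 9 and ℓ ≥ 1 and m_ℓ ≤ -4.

Go shell by shell, enumerating (ℓ, m_ℓ) with ℓ ≥ 1 and m_ℓ ≤ -4:
n=5 → 1; n=6 → 3; n=7 → 6; n=8 → 10; n=9 → 15.
Orbitals: 1 + 3 + 6 + 10 + 15 = 35. Including both spin states (m_s = ±1/2) gives 2 × 35 = 70 states.

70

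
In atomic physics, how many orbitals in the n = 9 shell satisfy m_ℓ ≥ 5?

Go through ℓ = 0, …, 8 (the values permitted for n = 9).
The (ℓ, m_ℓ) pairs meeting m_ℓ ≥ 5 give: ℓ=5 → 1; ℓ=6 → 2; ℓ=7 → 3; ℓ=8 → 4.
Total orbitals: 1 + 2 + 3 + 4 = 10.

10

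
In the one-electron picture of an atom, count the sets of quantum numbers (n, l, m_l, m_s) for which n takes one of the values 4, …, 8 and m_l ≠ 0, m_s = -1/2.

160

Treat each shell separately and count matching orbitals:
n=4 → 12; n=5 → 20; n=6 → 30; n=7 → 42; n=8 → 56.
Orbitals: 12 + 20 + 30 + 42 + 56 = 160. With m_s fixed to -1/2 there is one state per orbital, so 160 states.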